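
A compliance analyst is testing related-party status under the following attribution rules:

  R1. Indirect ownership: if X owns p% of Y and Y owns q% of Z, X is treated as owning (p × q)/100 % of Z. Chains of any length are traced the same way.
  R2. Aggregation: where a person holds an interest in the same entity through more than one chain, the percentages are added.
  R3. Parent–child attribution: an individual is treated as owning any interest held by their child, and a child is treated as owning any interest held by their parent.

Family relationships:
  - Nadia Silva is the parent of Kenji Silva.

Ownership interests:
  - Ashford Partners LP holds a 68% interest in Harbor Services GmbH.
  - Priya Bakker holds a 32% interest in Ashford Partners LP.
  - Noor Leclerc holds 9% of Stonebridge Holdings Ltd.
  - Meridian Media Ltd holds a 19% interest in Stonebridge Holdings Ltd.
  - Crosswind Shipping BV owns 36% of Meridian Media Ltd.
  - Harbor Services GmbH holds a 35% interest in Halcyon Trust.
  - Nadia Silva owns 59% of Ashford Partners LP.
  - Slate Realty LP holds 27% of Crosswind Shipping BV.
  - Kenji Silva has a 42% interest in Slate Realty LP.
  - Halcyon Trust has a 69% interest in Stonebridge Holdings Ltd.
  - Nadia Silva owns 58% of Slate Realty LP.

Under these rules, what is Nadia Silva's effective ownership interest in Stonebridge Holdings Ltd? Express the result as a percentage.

11.53578%

By parent–child attribution (R3), Nadia Silva is treated as also owning Kenji Silva's interest in Slate Realty LP, giving 58% + 42% = 100%.
Chain via Ashford Partners LP → Harbor Services GmbH → Halcyon Trust (R1): 59% × 68% × 35% × 69% = 9.68898% of Stonebridge Holdings Ltd.
Chain via Slate Realty LP → Crosswind Shipping BV → Meridian Media Ltd (R1): 100% × 27% × 36% × 19% = 1.8468% of Stonebridge Holdings Ltd.
Aggregating (R2): 9.68898% + 1.8468% = 11.53578%.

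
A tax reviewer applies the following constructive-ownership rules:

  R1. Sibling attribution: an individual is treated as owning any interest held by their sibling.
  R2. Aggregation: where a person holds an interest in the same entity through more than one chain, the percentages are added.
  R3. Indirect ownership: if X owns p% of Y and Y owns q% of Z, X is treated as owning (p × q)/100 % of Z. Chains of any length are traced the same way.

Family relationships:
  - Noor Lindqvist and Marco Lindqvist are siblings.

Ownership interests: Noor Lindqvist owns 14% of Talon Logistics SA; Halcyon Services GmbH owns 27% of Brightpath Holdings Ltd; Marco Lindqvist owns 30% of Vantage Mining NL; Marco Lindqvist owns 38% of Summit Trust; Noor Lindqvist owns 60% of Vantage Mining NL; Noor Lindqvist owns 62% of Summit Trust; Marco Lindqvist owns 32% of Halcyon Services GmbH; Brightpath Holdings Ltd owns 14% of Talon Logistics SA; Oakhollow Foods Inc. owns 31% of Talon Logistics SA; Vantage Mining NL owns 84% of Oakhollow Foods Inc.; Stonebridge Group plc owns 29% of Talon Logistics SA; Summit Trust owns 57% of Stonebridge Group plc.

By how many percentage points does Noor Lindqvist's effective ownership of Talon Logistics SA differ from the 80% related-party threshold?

24.8244

By sibling attribution (R1), Noor Lindqvist is treated as also owning Marco Lindqvist's interest in Summit Trust, giving 62% + 38% = 100%.
By sibling attribution (R1), Noor Lindqvist is treated as also owning Marco Lindqvist's interest in Vantage Mining NL, giving 60% + 30% = 90%.
By sibling attribution (R1), Noor Lindqvist is treated as owning Marco Lindqvist's 32% interest in Halcyon Services GmbH.
Chain via Summit Trust → Stonebridge Group plc (R3): 100% × 57% × 29% = 16.53% of Talon Logistics SA.
Chain via Vantage Mining NL → Oakhollow Foods Inc. (R3): 90% × 84% × 31% = 23.436% of Talon Logistics SA.
Direct interest in Talon Logistics SA: 14%.
Chain via Halcyon Services GmbH → Brightpath Holdings Ltd (R3): 32% × 27% × 14% = 1.2096% of Talon Logistics SA.
Aggregating (R2): 16.53% + 23.436% + 14% + 1.2096% = 55.1756%.
55.1756% falls short of the 80% threshold by 24.8244 percentage points.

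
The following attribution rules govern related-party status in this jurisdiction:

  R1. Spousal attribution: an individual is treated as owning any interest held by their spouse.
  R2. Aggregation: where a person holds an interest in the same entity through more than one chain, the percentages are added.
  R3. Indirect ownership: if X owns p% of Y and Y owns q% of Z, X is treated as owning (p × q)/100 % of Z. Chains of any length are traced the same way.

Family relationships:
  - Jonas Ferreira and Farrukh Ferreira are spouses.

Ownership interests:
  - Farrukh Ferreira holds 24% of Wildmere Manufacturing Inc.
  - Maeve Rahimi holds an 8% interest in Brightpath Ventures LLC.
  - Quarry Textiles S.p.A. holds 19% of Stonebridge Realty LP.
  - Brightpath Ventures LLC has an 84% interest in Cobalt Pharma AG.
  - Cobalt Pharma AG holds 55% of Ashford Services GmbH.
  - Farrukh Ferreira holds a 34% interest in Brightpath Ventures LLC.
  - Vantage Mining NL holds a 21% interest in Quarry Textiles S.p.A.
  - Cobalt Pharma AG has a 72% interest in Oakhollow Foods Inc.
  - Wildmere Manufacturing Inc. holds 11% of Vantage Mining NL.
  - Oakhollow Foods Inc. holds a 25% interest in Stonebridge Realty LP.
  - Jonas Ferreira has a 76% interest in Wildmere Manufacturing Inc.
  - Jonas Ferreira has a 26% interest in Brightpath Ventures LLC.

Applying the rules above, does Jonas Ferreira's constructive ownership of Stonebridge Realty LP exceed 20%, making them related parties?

No

By spousal attribution (R1), Jonas Ferreira is treated as also owning Farrukh Ferreira's interest in Wildmere Manufacturing Inc, giving 76% + 24% = 100%.
By spousal attribution (R1), Jonas Ferreira is treated as also owning Farrukh Ferreira's interest in Brightpath Ventures LLC, giving 26% + 34% = 60%.
Chain via Wildmere Manufacturing Inc. → Vantage Mining NL → Quarry Textiles S.p.A. (R3): 100% × 11% × 21% × 19% = 0.4389% of Stonebridge Realty LP.
Chain via Brightpath Ventures LLC → Cobalt Pharma AG → Oakhollow Foods Inc. (R3): 60% × 84% × 72% × 25% = 9.072% of Stonebridge Realty LP.
Aggregating (R2): 0.4389% + 9.072% = 9.5109%.
9.5109% does not exceed the 20% threshold, so Jonas is not a related party to Stonebridge Realty LP.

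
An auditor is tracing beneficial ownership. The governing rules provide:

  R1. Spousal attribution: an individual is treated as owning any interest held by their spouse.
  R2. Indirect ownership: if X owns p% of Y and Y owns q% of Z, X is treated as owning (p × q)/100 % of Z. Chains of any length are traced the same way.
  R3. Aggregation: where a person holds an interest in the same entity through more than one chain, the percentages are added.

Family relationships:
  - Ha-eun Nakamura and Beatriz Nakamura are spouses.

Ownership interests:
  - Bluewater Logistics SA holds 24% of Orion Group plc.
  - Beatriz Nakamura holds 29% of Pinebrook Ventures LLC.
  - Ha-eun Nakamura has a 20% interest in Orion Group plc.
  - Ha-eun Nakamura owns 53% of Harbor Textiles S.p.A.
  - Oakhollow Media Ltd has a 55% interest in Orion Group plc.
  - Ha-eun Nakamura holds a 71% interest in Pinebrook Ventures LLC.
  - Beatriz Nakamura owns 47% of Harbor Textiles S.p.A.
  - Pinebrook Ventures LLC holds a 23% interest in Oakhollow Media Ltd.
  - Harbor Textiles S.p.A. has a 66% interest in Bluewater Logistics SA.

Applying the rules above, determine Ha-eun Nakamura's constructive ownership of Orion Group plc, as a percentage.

By spousal attribution (R1), Ha-eun Nakamura is treated as also owning Beatriz Nakamura's interest in Pinebrook Ventures LLC, giving 71% + 29% = 100%.
By spousal attribution (R1), Ha-eun Nakamura is treated as also owning Beatriz Nakamura's interest in Harbor Textiles S.p.A, giving 53% + 47% = 100%.
Chain via Pinebrook Ventures LLC → Oakhollow Media Ltd (R2): 100% × 23% × 55% = 12.65% of Orion Group plc.
Chain via Harbor Textiles S.p.A. → Bluewater Logistics SA (R2): 100% × 66% × 24% = 15.84% of Orion Group plc.
Direct interest in Orion Group plc: 20%.
Aggregating (R3): 12.65% + 15.84% + 20% = 48.49%.

48.49%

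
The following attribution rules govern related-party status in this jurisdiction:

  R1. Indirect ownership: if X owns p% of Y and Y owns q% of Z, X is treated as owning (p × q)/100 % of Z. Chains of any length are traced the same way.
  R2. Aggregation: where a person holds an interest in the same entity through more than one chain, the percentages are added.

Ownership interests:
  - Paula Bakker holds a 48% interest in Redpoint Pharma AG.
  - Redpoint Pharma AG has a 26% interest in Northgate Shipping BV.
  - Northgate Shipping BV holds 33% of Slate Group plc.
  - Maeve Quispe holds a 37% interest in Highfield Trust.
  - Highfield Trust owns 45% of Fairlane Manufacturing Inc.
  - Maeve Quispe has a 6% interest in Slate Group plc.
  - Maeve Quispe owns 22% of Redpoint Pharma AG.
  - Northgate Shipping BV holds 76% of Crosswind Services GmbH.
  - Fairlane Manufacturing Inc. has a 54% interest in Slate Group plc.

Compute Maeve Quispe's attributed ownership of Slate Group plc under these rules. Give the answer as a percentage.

Chain via Highfield Trust → Fairlane Manufacturing Inc. (R1): 37% × 45% × 54% = 8.991% of Slate Group plc.
Chain via Redpoint Pharma AG → Northgate Shipping BV (R1): 22% × 26% × 33% = 1.8876% of Slate Group plc.
Direct interest in Slate Group plc: 6%.
Aggregating (R2): 8.991% + 1.8876% + 6% = 16.8786%.

16.8786%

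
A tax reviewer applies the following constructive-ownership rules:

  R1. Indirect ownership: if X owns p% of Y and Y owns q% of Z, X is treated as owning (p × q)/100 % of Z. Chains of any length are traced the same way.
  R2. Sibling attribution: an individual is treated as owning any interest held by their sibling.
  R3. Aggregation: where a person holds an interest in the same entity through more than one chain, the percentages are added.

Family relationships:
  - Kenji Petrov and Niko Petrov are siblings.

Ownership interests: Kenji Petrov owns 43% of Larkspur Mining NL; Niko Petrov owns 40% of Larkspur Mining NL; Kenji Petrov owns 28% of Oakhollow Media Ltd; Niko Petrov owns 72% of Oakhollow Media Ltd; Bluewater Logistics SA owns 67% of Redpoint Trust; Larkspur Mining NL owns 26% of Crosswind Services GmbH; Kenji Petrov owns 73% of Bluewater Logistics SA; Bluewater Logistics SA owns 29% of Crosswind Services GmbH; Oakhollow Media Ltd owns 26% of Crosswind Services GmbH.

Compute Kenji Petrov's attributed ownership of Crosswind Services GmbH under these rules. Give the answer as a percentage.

By sibling attribution (R2), Kenji Petrov is treated as also owning Niko Petrov's interest in Oakhollow Media Ltd, giving 28% + 72% = 100%.
By sibling attribution (R2), Kenji Petrov is treated as also owning Niko Petrov's interest in Larkspur Mining NL, giving 43% + 40% = 83%.
Chain via Oakhollow Media Ltd (R1): 100% × 26% = 26% of Crosswind Services GmbH.
Chain via Bluewater Logistics SA (R1): 73% × 29% = 21.17% of Crosswind Services GmbH.
Chain via Larkspur Mining NL (R1): 83% × 26% = 21.58% of Crosswind Services GmbH.
Aggregating (R3): 26% + 21.17% + 21.58% = 68.75%.

68.75%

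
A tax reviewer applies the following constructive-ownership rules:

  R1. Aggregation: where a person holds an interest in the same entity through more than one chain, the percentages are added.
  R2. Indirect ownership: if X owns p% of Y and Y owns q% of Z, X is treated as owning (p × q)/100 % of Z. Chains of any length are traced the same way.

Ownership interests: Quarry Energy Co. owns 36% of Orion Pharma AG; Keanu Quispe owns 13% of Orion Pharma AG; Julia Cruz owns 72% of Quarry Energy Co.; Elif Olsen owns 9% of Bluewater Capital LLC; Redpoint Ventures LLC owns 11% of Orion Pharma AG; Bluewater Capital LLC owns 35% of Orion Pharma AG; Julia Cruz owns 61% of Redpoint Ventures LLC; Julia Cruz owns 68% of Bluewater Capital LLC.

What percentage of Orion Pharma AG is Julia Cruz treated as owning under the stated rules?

56.43%

Chain via Redpoint Ventures LLC (R2): 61% × 11% = 6.71% of Orion Pharma AG.
Chain via Bluewater Capital LLC (R2): 68% × 35% = 23.8% of Orion Pharma AG.
Chain via Quarry Energy Co. (R2): 72% × 36% = 25.92% of Orion Pharma AG.
Aggregating (R1): 6.71% + 23.8% + 25.92% = 56.43%.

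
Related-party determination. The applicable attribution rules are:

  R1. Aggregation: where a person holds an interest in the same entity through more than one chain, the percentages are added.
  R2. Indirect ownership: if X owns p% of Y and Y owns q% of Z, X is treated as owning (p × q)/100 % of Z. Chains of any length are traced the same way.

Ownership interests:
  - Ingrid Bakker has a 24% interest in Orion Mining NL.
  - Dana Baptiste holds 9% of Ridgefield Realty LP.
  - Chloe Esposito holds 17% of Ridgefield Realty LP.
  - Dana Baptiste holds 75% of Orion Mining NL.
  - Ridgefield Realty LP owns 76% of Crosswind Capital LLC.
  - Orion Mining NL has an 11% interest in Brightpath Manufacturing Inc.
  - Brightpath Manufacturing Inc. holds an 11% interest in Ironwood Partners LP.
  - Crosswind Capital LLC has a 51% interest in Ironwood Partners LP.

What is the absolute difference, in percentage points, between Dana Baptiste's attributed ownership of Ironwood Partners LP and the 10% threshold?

Chain via Orion Mining NL → Brightpath Manufacturing Inc. (R2): 75% × 11% × 11% = 0.9075% of Ironwood Partners LP.
Chain via Ridgefield Realty LP → Crosswind Capital LLC (R2): 9% × 76% × 51% = 3.4884% of Ironwood Partners LP.
Aggregating (R1): 0.9075% + 3.4884% = 4.3959%.
4.3959% falls short of the 10% threshold by 5.6041 percentage points.

5.6041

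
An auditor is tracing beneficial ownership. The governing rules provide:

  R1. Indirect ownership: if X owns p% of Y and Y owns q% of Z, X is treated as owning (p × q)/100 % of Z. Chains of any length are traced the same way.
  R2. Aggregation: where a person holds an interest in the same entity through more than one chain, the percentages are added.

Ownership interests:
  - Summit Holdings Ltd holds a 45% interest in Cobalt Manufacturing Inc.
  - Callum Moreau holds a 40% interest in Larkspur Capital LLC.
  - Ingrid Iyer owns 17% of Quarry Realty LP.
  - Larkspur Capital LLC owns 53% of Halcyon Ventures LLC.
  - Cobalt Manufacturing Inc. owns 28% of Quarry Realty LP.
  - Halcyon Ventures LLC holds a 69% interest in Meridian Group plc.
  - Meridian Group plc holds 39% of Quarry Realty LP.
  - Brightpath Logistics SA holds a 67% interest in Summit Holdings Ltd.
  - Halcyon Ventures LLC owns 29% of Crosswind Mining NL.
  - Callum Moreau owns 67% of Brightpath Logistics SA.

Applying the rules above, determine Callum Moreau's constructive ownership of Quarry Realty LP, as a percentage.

Chain via Larkspur Capital LLC → Halcyon Ventures LLC → Meridian Group plc (R1): 40% × 53% × 69% × 39% = 5.70492% of Quarry Realty LP.
Chain via Brightpath Logistics SA → Summit Holdings Ltd → Cobalt Manufacturing Inc. (R1): 67% × 67% × 45% × 28% = 5.65614% of Quarry Realty LP.
Aggregating (R2): 5.70492% + 5.65614% = 11.36106%.

11.36106%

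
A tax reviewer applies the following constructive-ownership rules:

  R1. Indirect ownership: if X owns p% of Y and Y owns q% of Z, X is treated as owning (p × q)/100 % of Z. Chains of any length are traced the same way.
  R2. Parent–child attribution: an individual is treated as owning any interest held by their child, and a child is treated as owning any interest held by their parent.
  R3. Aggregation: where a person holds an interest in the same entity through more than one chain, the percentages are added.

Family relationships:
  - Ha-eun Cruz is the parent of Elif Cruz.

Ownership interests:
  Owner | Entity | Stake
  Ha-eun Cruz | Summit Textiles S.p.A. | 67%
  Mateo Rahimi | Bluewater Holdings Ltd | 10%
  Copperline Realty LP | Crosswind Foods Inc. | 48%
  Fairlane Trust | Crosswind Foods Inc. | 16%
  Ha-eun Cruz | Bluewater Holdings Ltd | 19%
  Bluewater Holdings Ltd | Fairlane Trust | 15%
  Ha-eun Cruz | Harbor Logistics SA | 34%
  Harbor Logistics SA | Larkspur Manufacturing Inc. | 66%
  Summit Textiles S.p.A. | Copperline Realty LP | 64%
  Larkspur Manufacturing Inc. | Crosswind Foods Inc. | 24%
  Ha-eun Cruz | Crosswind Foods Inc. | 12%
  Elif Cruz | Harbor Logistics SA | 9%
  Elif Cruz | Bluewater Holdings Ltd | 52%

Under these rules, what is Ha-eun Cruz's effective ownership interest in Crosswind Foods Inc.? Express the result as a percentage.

41.0976%

By parent–child attribution (R2), Ha-eun Cruz is treated as also owning Elif Cruz's interest in Harbor Logistics SA, giving 34% + 9% = 43%.
By parent–child attribution (R2), Ha-eun Cruz is treated as also owning Elif Cruz's interest in Bluewater Holdings Ltd, giving 19% + 52% = 71%.
Chain via Summit Textiles S.p.A. → Copperline Realty LP (R1): 67% × 64% × 48% = 20.5824% of Crosswind Foods Inc.
Chain via Harbor Logistics SA → Larkspur Manufacturing Inc. (R1): 43% × 66% × 24% = 6.8112% of Crosswind Foods Inc.
Chain via Bluewater Holdings Ltd → Fairlane Trust (R1): 71% × 15% × 16% = 1.704% of Crosswind Foods Inc.
Direct interest in Crosswind Foods Inc: 12%.
Aggregating (R3): 20.5824% + 6.8112% + 1.704% + 12% = 41.0976%.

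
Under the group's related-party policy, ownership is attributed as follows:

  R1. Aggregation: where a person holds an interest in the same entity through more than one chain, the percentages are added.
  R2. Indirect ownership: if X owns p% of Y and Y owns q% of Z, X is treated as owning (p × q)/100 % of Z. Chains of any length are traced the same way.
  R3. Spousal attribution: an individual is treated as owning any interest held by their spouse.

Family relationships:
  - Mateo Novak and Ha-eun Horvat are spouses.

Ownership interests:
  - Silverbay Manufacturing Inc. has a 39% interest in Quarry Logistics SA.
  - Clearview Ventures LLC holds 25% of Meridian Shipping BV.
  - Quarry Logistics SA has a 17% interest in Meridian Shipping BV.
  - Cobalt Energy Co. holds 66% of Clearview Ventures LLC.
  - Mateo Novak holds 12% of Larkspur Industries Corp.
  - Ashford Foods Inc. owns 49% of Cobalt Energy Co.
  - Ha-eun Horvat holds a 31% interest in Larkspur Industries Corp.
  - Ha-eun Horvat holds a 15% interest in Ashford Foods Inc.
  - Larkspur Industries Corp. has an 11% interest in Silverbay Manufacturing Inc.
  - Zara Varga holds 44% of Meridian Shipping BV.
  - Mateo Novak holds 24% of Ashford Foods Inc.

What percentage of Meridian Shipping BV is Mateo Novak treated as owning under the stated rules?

By spousal attribution (R3), Mateo Novak is treated as also owning Ha-eun Horvat's interest in Larkspur Industries Corp, giving 12% + 31% = 43%.
By spousal attribution (R3), Mateo Novak is treated as also owning Ha-eun Horvat's interest in Ashford Foods Inc, giving 24% + 15% = 39%.
Chain via Larkspur Industries Corp. → Silverbay Manufacturing Inc. → Quarry Logistics SA (R2): 43% × 11% × 39% × 17% = 0.313599% of Meridian Shipping BV.
Chain via Ashford Foods Inc. → Cobalt Energy Co. → Clearview Ventures LLC (R2): 39% × 49% × 66% × 25% = 3.15315% of Meridian Shipping BV.
Aggregating (R1): 0.313599% + 3.15315% = 3.466749%.

3.466749%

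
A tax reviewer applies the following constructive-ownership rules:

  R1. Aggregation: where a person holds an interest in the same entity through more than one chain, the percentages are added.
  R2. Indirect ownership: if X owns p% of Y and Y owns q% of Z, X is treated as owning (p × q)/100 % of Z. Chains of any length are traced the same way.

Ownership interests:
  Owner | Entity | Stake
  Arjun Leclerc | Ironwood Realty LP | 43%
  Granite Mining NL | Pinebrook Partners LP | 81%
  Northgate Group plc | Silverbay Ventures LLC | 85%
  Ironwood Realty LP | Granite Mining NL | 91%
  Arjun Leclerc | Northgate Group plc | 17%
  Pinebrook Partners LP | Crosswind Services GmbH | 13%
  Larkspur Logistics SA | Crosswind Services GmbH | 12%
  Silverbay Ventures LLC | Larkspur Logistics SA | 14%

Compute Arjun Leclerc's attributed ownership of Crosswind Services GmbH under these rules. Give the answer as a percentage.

Chain via Northgate Group plc → Silverbay Ventures LLC → Larkspur Logistics SA (R2): 17% × 85% × 14% × 12% = 0.24276% of Crosswind Services GmbH.
Chain via Ironwood Realty LP → Granite Mining NL → Pinebrook Partners LP (R2): 43% × 91% × 81% × 13% = 4.120389% of Crosswind Services GmbH.
Aggregating (R1): 0.24276% + 4.120389% = 4.363149%.

4.363149%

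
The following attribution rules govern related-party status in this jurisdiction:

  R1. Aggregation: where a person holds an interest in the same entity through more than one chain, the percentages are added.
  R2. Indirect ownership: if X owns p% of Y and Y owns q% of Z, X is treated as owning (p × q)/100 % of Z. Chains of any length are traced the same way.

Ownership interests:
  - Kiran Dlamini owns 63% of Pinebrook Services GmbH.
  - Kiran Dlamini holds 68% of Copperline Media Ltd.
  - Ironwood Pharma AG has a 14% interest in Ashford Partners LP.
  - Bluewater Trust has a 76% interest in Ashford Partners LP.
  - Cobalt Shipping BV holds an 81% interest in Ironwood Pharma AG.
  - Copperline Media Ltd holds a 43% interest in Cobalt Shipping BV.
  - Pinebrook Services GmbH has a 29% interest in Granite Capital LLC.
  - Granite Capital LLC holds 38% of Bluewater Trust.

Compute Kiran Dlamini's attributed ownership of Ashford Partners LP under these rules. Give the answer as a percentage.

8.592192%

Chain via Pinebrook Services GmbH → Granite Capital LLC → Bluewater Trust (R2): 63% × 29% × 38% × 76% = 5.276376% of Ashford Partners LP.
Chain via Copperline Media Ltd → Cobalt Shipping BV → Ironwood Pharma AG (R2): 68% × 43% × 81% × 14% = 3.315816% of Ashford Partners LP.
Aggregating (R1): 5.276376% + 3.315816% = 8.592192%.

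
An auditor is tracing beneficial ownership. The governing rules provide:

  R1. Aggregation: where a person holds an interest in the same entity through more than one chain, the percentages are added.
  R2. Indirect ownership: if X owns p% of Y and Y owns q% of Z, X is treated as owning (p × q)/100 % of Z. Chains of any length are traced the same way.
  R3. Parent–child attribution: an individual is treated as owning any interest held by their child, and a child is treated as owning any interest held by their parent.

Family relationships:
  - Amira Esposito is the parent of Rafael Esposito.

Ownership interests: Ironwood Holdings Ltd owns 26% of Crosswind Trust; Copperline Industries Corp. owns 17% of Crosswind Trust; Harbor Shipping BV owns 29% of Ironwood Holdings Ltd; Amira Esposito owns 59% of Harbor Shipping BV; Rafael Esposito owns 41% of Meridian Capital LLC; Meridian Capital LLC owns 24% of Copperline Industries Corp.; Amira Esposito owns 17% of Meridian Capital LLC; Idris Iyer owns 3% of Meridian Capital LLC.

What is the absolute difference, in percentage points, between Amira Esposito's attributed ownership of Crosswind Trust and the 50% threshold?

By parent–child attribution (R3), Amira Esposito is treated as also owning Rafael Esposito's interest in Meridian Capital LLC, giving 17% + 41% = 58%.
Chain via Meridian Capital LLC → Copperline Industries Corp. (R2): 58% × 24% × 17% = 2.3664% of Crosswind Trust.
Chain via Harbor Shipping BV → Ironwood Holdings Ltd (R2): 59% × 29% × 26% = 4.4486% of Crosswind Trust.
Aggregating (R1): 2.3664% + 4.4486% = 6.815%.
6.815% falls short of the 50% threshold by 43.185 percentage points.

43.185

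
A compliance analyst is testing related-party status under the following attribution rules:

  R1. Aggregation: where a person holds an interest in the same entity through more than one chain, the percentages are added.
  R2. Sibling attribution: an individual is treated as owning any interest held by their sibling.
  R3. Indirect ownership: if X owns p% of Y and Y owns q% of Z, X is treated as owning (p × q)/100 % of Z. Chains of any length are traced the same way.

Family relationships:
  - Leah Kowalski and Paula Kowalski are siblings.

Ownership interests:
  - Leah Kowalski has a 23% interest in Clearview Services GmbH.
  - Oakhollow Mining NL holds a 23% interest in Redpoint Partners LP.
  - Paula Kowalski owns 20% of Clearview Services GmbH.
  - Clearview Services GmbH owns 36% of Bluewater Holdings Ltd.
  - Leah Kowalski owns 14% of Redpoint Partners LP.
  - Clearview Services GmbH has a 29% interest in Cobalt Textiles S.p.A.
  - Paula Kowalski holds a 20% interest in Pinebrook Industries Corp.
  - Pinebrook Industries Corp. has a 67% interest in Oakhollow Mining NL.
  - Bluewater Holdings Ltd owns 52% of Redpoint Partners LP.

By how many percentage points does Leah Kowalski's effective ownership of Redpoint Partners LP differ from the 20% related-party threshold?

By sibling attribution (R2), Leah Kowalski is treated as also owning Paula Kowalski's interest in Clearview Services GmbH, giving 23% + 20% = 43%.
By sibling attribution (R2), Leah Kowalski is treated as owning Paula Kowalski's 20% interest in Pinebrook Industries Corp.
Chain via Clearview Services GmbH → Bluewater Holdings Ltd (R3): 43% × 36% × 52% = 8.0496% of Redpoint Partners LP.
Direct interest in Redpoint Partners LP: 14%.
Chain via Pinebrook Industries Corp. → Oakhollow Mining NL (R3): 20% × 67% × 23% = 3.082% of Redpoint Partners LP.
Aggregating (R1): 8.0496% + 14% + 3.082% = 25.1316%.
25.1316% exceeds the 20% threshold by 5.1316 percentage points.

5.1316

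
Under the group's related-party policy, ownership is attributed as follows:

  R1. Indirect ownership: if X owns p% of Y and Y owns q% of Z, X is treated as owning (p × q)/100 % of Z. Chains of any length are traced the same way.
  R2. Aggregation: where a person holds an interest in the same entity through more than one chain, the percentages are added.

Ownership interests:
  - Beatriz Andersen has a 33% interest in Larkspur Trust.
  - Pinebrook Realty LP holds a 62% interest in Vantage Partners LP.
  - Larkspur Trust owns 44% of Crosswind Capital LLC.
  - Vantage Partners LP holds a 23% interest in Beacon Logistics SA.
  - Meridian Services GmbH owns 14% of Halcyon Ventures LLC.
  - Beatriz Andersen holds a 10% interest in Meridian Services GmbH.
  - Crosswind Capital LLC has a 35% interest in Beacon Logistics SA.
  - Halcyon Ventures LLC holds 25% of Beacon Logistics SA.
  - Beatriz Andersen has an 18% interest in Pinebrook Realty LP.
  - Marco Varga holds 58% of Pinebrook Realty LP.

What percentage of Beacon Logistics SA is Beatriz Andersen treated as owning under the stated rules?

7.9988%

Chain via Pinebrook Realty LP → Vantage Partners LP (R1): 18% × 62% × 23% = 2.5668% of Beacon Logistics SA.
Chain via Meridian Services GmbH → Halcyon Ventures LLC (R1): 10% × 14% × 25% = 0.35% of Beacon Logistics SA.
Chain via Larkspur Trust → Crosswind Capital LLC (R1): 33% × 44% × 35% = 5.082% of Beacon Logistics SA.
Aggregating (R2): 2.5668% + 0.35% + 5.082% = 7.9988%.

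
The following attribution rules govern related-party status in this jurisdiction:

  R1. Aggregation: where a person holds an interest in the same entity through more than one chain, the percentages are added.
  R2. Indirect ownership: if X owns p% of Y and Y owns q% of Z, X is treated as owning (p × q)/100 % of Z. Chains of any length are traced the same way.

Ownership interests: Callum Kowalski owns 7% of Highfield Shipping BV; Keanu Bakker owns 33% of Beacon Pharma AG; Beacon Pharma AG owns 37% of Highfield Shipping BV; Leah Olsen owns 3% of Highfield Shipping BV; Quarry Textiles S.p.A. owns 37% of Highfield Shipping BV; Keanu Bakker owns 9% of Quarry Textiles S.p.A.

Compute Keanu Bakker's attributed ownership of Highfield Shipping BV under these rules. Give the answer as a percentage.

15.54%

Chain via Quarry Textiles S.p.A. (R2): 9% × 37% = 3.33% of Highfield Shipping BV.
Chain via Beacon Pharma AG (R2): 33% × 37% = 12.21% of Highfield Shipping BV.
Aggregating (R1): 3.33% + 12.21% = 15.54%.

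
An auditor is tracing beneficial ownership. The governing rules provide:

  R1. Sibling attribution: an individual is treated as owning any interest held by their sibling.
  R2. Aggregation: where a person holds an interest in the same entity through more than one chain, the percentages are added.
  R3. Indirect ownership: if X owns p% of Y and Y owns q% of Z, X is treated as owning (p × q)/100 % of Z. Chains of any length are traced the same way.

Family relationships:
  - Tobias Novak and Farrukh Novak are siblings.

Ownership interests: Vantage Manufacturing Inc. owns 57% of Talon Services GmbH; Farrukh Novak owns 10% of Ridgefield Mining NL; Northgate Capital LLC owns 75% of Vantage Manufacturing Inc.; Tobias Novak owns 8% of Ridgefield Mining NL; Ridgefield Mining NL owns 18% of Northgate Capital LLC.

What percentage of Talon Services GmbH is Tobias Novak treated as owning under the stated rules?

By sibling attribution (R1), Tobias Novak is treated as also owning Farrukh Novak's interest in Ridgefield Mining NL, giving 8% + 10% = 18%.
Chain via Ridgefield Mining NL → Northgate Capital LLC → Vantage Manufacturing Inc. (R3): 18% × 18% × 75% × 57% = 1.3851% of Talon Services GmbH.

1.3851%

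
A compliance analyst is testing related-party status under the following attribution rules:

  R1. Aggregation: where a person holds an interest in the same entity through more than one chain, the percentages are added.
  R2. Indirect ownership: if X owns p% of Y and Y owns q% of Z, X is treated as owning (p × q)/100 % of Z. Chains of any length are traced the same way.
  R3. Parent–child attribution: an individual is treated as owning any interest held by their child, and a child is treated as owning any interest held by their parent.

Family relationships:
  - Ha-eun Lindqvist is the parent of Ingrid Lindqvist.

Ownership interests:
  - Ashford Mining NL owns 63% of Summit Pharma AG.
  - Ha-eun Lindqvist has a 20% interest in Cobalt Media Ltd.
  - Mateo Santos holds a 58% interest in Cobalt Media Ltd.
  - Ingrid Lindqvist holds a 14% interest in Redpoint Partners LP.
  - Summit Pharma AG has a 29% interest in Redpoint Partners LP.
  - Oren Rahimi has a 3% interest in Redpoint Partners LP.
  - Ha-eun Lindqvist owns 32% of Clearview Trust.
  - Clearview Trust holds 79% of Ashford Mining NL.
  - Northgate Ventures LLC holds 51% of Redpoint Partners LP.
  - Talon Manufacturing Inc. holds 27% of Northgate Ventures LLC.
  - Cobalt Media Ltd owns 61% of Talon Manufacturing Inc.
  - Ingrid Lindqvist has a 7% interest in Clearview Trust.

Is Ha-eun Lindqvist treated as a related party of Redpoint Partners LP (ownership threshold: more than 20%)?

Yes

By parent–child attribution (R3), Ha-eun Lindqvist is treated as also owning Ingrid Lindqvist's interest in Clearview Trust, giving 32% + 7% = 39%.
By parent–child attribution (R3), Ha-eun Lindqvist is treated as owning Ingrid Lindqvist's 14% interest in Redpoint Partners LP.
Chain via Clearview Trust → Ashford Mining NL → Summit Pharma AG (R2): 39% × 79% × 63% × 29% = 5.628987% of Redpoint Partners LP.
Chain via Cobalt Media Ltd → Talon Manufacturing Inc. → Northgate Ventures LLC (R2): 20% × 61% × 27% × 51% = 1.67994% of Redpoint Partners LP.
Direct interest in Redpoint Partners LP: 14%.
Aggregating (R1): 5.628987% + 1.67994% + 14% = 21.308927%.
21.308927% exceeds the 20% threshold, so Ha-eun is a related party to Redpoint Partners LP.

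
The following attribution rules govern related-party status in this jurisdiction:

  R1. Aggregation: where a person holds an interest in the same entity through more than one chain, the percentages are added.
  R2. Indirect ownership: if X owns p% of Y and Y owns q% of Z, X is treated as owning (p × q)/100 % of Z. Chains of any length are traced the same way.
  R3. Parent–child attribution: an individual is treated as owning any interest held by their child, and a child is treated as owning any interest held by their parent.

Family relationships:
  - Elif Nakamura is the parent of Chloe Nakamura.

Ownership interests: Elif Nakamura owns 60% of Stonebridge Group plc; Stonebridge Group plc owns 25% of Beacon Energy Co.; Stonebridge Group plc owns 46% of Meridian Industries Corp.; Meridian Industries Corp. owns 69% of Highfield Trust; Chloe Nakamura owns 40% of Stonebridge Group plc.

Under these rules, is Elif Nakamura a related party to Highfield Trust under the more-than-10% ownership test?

Yes

By parent–child attribution (R3), Elif Nakamura is treated as also owning Chloe Nakamura's interest in Stonebridge Group plc, giving 60% + 40% = 100%.
Chain via Stonebridge Group plc → Meridian Industries Corp. (R2): 100% × 46% × 69% = 31.74% of Highfield Trust.
31.74% exceeds the 10% threshold, so Elif is a related party to Highfield Trust.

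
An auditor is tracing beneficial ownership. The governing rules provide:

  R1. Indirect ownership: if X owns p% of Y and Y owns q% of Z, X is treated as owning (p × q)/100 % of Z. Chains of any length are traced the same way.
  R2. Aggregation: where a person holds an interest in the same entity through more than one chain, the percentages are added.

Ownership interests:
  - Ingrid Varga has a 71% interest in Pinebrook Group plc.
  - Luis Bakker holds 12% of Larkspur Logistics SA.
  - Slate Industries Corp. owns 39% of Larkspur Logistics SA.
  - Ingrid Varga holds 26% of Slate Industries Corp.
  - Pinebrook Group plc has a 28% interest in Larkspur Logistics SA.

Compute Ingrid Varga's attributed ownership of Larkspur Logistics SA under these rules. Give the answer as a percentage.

30.02%

Chain via Slate Industries Corp. (R1): 26% × 39% = 10.14% of Larkspur Logistics SA.
Chain via Pinebrook Group plc (R1): 71% × 28% = 19.88% of Larkspur Logistics SA.
Aggregating (R2): 10.14% + 19.88% = 30.02%.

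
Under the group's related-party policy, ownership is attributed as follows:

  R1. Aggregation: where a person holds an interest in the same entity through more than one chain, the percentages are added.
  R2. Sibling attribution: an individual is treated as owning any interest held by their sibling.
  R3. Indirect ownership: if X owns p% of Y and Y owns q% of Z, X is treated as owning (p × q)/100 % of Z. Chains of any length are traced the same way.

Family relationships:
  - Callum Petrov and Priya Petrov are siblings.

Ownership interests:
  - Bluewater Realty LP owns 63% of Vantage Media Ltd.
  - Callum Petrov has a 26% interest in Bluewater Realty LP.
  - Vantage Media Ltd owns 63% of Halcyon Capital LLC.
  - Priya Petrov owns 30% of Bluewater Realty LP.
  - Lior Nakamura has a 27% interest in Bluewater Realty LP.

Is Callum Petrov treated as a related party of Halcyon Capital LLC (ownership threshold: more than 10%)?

Yes

By sibling attribution (R2), Callum Petrov is treated as also owning Priya Petrov's interest in Bluewater Realty LP, giving 26% + 30% = 56%.
Chain via Bluewater Realty LP → Vantage Media Ltd (R3): 56% × 63% × 63% = 22.2264% of Halcyon Capital LLC.
22.2264% exceeds the 10% threshold, so Callum is a related party to Halcyon Capital LLC.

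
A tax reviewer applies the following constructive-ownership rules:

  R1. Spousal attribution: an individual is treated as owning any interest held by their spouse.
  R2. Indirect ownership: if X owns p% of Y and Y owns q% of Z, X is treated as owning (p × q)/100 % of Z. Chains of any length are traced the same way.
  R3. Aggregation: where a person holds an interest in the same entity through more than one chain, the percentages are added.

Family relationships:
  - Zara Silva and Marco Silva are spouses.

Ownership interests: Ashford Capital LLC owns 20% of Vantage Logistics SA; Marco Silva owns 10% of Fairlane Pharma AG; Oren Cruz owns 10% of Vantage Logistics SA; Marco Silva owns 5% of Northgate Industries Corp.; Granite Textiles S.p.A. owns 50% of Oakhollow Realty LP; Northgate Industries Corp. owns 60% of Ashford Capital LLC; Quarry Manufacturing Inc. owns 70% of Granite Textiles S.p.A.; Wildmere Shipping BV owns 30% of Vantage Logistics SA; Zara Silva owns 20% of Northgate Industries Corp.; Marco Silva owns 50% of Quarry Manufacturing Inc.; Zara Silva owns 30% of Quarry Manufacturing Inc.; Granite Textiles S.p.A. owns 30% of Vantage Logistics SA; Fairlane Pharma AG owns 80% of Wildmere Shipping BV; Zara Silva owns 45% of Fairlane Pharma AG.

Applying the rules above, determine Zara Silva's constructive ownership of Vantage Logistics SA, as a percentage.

33%

By spousal attribution (R1), Zara Silva is treated as also owning Marco Silva's interest in Fairlane Pharma AG, giving 45% + 10% = 55%.
By spousal attribution (R1), Zara Silva is treated as also owning Marco Silva's interest in Northgate Industries Corp, giving 20% + 5% = 25%.
By spousal attribution (R1), Zara Silva is treated as also owning Marco Silva's interest in Quarry Manufacturing Inc, giving 30% + 50% = 80%.
Chain via Fairlane Pharma AG → Wildmere Shipping BV (R2): 55% × 80% × 30% = 13.2% of Vantage Logistics SA.
Chain via Northgate Industries Corp. → Ashford Capital LLC (R2): 25% × 60% × 20% = 3% of Vantage Logistics SA.
Chain via Quarry Manufacturing Inc. → Granite Textiles S.p.A. (R2): 80% × 70% × 30% = 16.8% of Vantage Logistics SA.
Aggregating (R3): 13.2% + 3% + 16.8% = 33%.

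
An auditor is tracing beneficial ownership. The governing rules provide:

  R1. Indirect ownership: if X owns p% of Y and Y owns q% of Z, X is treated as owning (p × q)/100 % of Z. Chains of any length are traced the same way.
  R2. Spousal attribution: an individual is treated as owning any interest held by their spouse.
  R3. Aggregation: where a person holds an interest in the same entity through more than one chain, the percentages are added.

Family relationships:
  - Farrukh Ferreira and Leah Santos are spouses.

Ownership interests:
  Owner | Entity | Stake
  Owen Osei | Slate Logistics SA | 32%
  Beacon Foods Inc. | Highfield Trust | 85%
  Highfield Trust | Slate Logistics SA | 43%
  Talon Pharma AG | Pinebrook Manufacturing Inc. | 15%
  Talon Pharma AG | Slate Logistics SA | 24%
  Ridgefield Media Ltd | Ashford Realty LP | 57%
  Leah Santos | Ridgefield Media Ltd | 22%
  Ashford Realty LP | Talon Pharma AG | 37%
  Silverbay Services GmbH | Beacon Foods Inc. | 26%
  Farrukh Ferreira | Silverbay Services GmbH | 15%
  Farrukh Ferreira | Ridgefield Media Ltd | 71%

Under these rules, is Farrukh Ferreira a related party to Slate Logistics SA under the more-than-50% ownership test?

By spousal attribution (R2), Farrukh Ferreira is treated as also owning Leah Santos's interest in Ridgefield Media Ltd, giving 71% + 22% = 93%.
Chain via Silverbay Services GmbH → Beacon Foods Inc. → Highfield Trust (R1): 15% × 26% × 85% × 43% = 1.42545% of Slate Logistics SA.
Chain via Ridgefield Media Ltd → Ashford Realty LP → Talon Pharma AG (R1): 93% × 57% × 37% × 24% = 4.707288% of Slate Logistics SA.
Aggregating (R3): 1.42545% + 4.707288% = 6.132738%.
6.132738% does not exceed the 50% threshold, so Farrukh is not a related party to Slate Logistics SA.

No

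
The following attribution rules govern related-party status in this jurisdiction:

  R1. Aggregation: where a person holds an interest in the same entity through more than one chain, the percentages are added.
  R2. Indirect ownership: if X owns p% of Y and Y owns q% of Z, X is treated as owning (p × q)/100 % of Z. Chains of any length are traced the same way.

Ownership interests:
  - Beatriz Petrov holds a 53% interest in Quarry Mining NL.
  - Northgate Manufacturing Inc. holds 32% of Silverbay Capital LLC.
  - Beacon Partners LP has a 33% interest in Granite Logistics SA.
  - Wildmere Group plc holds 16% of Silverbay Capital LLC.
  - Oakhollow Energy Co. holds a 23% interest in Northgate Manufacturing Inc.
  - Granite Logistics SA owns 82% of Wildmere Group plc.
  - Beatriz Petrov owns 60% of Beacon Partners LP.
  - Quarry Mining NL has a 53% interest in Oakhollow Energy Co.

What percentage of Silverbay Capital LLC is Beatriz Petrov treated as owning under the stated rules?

Chain via Beacon Partners LP → Granite Logistics SA → Wildmere Group plc (R2): 60% × 33% × 82% × 16% = 2.59776% of Silverbay Capital LLC.
Chain via Quarry Mining NL → Oakhollow Energy Co. → Northgate Manufacturing Inc. (R2): 53% × 53% × 23% × 32% = 2.067424% of Silverbay Capital LLC.
Aggregating (R1): 2.59776% + 2.067424% = 4.665184%.

4.665184%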